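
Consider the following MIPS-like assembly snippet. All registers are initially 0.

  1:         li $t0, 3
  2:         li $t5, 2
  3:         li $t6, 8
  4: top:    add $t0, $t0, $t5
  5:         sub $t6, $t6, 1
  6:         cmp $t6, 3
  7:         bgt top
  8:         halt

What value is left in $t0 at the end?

after li $t0, 3: $t0=3
after li $t5, 2: $t5=2
after li $t6, 8: $t6=8
after add $t0, $t0, $t5: $t0=3+2=5
after sub $t6, $t6, 1: $t6=8-1=7
cmp $t6, 3  (cmp 7,3)
bgt top: taken
after add $t0, $t0, $t5: $t0=5+2=7
after sub $t6, $t6, 1: $t6=7-1=6
cmp $t6, 3  (cmp 6,3)
bgt top: taken
after add $t0, $t0, $t5: $t0=7+2=9
after sub $t6, $t6, 1: $t6=6-1=5
cmp $t6, 3  (cmp 5,3)
bgt top: taken
after add $t0, $t0, $t5: $t0=9+2=11
after sub $t6, $t6, 1: $t6=5-1=4
cmp $t6, 3  (cmp 4,3)
bgt top: taken
after add $t0, $t0, $t5: $t0=11+2=13
after sub $t6, $t6, 1: $t6=4-1=3
cmp $t6, 3  (cmp 3,3)
bgt top: not taken
halt.

13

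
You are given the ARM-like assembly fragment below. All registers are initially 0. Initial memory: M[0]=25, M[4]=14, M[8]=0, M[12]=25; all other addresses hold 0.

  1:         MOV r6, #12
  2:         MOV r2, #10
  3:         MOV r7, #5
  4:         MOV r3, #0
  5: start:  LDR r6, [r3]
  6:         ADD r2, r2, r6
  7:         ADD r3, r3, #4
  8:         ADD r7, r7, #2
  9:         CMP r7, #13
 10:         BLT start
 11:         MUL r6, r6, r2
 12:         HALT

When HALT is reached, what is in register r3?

MOV r6, #12 → r6=12
MOV r2, #10 → r2=10
MOV r7, #5 → r7=5
MOV r3, #0 → r3=0
LDR r6, [r3] → r6=M[0]=25
ADD r2, r2, r6 → r2=10+25=35
ADD r3, r3, #4 → r3=0+4=4
ADD r7, r7, #2 → r7=5+2=7
CMP r7, #13  (cmp 7,13)
BLT start: taken
LDR r6, [r3] → r6=M[4]=14
ADD r2, r2, r6 → r2=35+14=49
ADD r3, r3, #4 → r3=4+4=8
ADD r7, r7, #2 → r7=7+2=9
CMP r7, #13  (cmp 9,13)
BLT start: taken
LDR r6, [r3] → r6=M[8]=0
ADD r2, r2, r6 → r2=49+0=49
ADD r3, r3, #4 → r3=8+4=12
ADD r7, r7, #2 → r7=9+2=11
CMP r7, #13  (cmp 11,13)
BLT start: taken
LDR r6, [r3] → r6=M[12]=25
ADD r2, r2, r6 → r2=49+25=74
ADD r3, r3, #4 → r3=12+4=16
ADD r7, r7, #2 → r7=11+2=13
CMP r7, #13  (cmp 13,13)
BLT start: not taken
MUL r6, r6, r2 → r6=25*74=1850
halt.

16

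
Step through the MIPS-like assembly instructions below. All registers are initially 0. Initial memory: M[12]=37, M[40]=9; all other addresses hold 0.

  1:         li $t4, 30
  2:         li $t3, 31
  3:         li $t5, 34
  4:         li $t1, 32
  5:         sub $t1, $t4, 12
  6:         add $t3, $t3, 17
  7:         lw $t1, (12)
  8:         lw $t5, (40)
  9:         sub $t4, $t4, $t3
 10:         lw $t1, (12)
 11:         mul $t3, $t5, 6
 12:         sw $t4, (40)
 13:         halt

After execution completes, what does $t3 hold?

54

after li $t4, 30: $t4=30
after li $t3, 31: $t3=31
after li $t5, 34: $t5=34
after li $t1, 32: $t1=32
after sub $t1, $t4, 12: $t1=30-12=18
after add $t3, $t3, 17: $t3=31+17=48
after lw $t1, (12): $t1=M[12]=37
after lw $t5, (40): $t5=M[40]=9
after sub $t4, $t4, $t3: $t4=30-48=-18
after lw $t1, (12): $t1=M[12]=37
after mul $t3, $t5, 6: $t3=9*6=54
sw $t4, (40) → M[40]=-18
halt.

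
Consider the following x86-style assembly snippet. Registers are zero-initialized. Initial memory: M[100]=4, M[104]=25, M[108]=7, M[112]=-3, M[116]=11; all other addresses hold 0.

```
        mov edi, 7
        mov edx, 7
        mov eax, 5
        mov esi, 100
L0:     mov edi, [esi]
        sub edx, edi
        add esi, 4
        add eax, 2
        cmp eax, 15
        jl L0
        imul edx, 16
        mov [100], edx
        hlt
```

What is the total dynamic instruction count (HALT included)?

after mov edi, 7: edi=7
after mov edx, 7: edx=7
after mov eax, 5: eax=5
after mov esi, 100: esi=100
after mov edi, [esi]: edi=M[100]=4
after sub edx, edi: edx=7-4=3
after add esi, 4: esi=100+4=104
after add eax, 2: eax=5+2=7
cmp eax, 15  (cmp 7,15)
jl L0: taken
after mov edi, [esi]: edi=M[104]=25
after sub edx, edi: edx=3-25=-22
after add esi, 4: esi=104+4=108
after add eax, 2: eax=7+2=9
cmp eax, 15  (cmp 9,15)
jl L0: taken
after mov edi, [esi]: edi=M[108]=7
after sub edx, edi: edx=(-22)-7=-29
after add esi, 4: esi=108+4=112
after add eax, 2: eax=9+2=11
cmp eax, 15  (cmp 11,15)
jl L0: taken
after mov edi, [esi]: edi=M[112]=-3
after sub edx, edi: edx=(-29)-(-3)=-26
after add esi, 4: esi=112+4=116
after add eax, 2: eax=11+2=13
cmp eax, 15  (cmp 13,15)
jl L0: taken
after mov edi, [esi]: edi=M[116]=11
after sub edx, edi: edx=(-26)-11=-37
after add esi, 4: esi=116+4=120
after add eax, 2: eax=13+2=15
cmp eax, 15  (cmp 15,15)
jl L0: not taken
after imul edx, 16: edx=(-37)*16=-592
mov [100], edx → M[100]=-592
halt.
Total executed instructions: 37.

37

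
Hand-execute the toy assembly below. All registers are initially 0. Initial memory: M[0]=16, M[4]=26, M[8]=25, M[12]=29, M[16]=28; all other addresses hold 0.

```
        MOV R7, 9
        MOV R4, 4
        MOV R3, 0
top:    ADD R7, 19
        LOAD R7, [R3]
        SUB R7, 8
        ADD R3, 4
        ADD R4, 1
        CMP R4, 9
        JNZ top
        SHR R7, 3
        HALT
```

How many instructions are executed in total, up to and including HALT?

after MOV R7, 9: R7=9
after MOV R4, 4: R4=4
after MOV R3, 0: R3=0
after ADD R7, 19: R7=9+19=28
after LOAD R7, [R3]: R7=M[0]=16
after SUB R7, 8: R7=16-8=8
after ADD R3, 4: R3=0+4=4
after ADD R4, 1: R4=4+1=5
CMP R4, 9  (cmp 5,9)
JNZ top: taken
after ADD R7, 19: R7=8+19=27
after LOAD R7, [R3]: R7=M[4]=26
after SUB R7, 8: R7=26-8=18
after ADD R3, 4: R3=4+4=8
after ADD R4, 1: R4=5+1=6
CMP R4, 9  (cmp 6,9)
JNZ top: taken
after ADD R7, 19: R7=18+19=37
after LOAD R7, [R3]: R7=M[8]=25
after SUB R7, 8: R7=25-8=17
after ADD R3, 4: R3=8+4=12
after ADD R4, 1: R4=6+1=7
CMP R4, 9  (cmp 7,9)
JNZ top: taken
after ADD R7, 19: R7=17+19=36
after LOAD R7, [R3]: R7=M[12]=29
after SUB R7, 8: R7=29-8=21
after ADD R3, 4: R3=12+4=16
after ADD R4, 1: R4=7+1=8
CMP R4, 9  (cmp 8,9)
JNZ top: taken
after ADD R7, 19: R7=21+19=40
after LOAD R7, [R3]: R7=M[16]=28
after SUB R7, 8: R7=28-8=20
after ADD R3, 4: R3=16+4=20
after ADD R4, 1: R4=8+1=9
CMP R4, 9  (cmp 9,9)
JNZ top: not taken
after SHR R7, 3: R7=20>>3=2
halt.
Total executed instructions: 40.

40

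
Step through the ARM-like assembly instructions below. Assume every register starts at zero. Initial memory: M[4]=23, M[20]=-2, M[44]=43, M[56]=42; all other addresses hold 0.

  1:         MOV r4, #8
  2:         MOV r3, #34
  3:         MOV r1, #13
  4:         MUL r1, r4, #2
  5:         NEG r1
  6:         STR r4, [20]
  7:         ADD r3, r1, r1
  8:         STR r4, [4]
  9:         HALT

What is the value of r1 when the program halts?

-16

MOV r4, #8 → r4=8
MOV r3, #34 → r3=34
MOV r1, #13 → r1=13
MUL r1, r4, #2 → r1=8*2=16
NEG r1 → r1=-(16)=-16
STR r4, [20] → M[20]=8
ADD r3, r1, r1 → r3=(-16)+(-16)=-32
STR r4, [4] → M[4]=8
halt.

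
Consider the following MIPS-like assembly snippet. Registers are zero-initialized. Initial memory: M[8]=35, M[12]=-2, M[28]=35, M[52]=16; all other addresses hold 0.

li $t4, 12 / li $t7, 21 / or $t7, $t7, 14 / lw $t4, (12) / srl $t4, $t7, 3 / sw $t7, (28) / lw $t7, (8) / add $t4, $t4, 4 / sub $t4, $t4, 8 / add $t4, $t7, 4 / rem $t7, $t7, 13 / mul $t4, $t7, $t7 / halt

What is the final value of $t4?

$t4=12
$t7=21
$t7=21|14=31
$t4=M[12]=-2
$t4=31>>3=3
sw $t7, (28) → M[28]=31
$t7=M[8]=35
$t4=3+4=7
$t4=7-8=-1
$t4=35+4=39
$t7=35%13=9
$t4=9*9=81
halt.

81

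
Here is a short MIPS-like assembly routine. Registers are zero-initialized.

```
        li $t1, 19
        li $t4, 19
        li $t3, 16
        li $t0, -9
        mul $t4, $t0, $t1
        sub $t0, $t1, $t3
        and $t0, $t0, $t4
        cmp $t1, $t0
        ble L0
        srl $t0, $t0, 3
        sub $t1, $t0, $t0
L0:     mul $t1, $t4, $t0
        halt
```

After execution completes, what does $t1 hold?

0

li $t1, 19 → $t1=19
li $t4, 19 → $t4=19
li $t3, 16 → $t3=16
li $t0, -9 → $t0=-9
mul $t4, $t0, $t1 → $t4=(-9)*19=-171
sub $t0, $t1, $t3 → $t0=19-16=3
and $t0, $t0, $t4 → $t0=3&(-171)=1
cmp $t1, $t0  (cmp 19,1)
ble L0: not taken
srl $t0, $t0, 3 → $t0=1>>3=0
sub $t1, $t0, $t0 → $t1=0-0=0
mul $t1, $t4, $t0 → $t1=(-171)*0=0
halt.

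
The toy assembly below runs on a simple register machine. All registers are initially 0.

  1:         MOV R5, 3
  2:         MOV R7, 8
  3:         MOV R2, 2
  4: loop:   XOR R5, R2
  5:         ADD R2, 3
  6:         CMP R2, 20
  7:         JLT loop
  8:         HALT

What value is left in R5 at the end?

MOV R5, 3 → R5=3
MOV R7, 8 → R7=8
MOV R2, 2 → R2=2
XOR R5, R2 → R5=3^2=1
ADD R2, 3 → R2=2+3=5
CMP R2, 20  (cmp 5,20)
JLT loop: taken
XOR R5, R2 → R5=1^5=4
ADD R2, 3 → R2=5+3=8
CMP R2, 20  (cmp 8,20)
JLT loop: taken
XOR R5, R2 → R5=4^8=12
ADD R2, 3 → R2=8+3=11
CMP R2, 20  (cmp 11,20)
JLT loop: taken
XOR R5, R2 → R5=12^11=7
ADD R2, 3 → R2=11+3=14
CMP R2, 20  (cmp 14,20)
JLT loop: taken
XOR R5, R2 → R5=7^14=9
ADD R2, 3 → R2=14+3=17
CMP R2, 20  (cmp 17,20)
JLT loop: taken
XOR R5, R2 → R5=9^17=24
ADD R2, 3 → R2=17+3=20
CMP R2, 20  (cmp 20,20)
JLT loop: not taken
halt.

24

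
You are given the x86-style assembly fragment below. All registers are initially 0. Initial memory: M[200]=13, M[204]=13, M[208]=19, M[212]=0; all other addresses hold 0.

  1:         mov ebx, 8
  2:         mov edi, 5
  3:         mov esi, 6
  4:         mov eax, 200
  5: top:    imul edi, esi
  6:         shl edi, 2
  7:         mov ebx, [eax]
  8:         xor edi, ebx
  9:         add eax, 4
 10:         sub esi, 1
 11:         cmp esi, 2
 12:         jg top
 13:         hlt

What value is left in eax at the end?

after mov ebx, 8: ebx=8
after mov edi, 5: edi=5
after mov esi, 6: esi=6
after mov eax, 200: eax=200
after imul edi, esi: edi=5*6=30
after shl edi, 2: edi=30<<2=120
after mov ebx, [eax]: ebx=M[200]=13
after xor edi, ebx: edi=120^13=117
after add eax, 4: eax=200+4=204
after sub esi, 1: esi=6-1=5
cmp esi, 2  (cmp 5,2)
jg top: taken
after imul edi, esi: edi=117*5=585
after shl edi, 2: edi=585<<2=2340
after mov ebx, [eax]: ebx=M[204]=13
after xor edi, ebx: edi=2340^13=2345
after add eax, 4: eax=204+4=208
after sub esi, 1: esi=5-1=4
cmp esi, 2  (cmp 4,2)
jg top: taken
after imul edi, esi: edi=2345*4=9380
after shl edi, 2: edi=9380<<2=37520
after mov ebx, [eax]: ebx=M[208]=19
after xor edi, ebx: edi=37520^19=37507
after add eax, 4: eax=208+4=212
after sub esi, 1: esi=4-1=3
cmp esi, 2  (cmp 3,2)
jg top: taken
after imul edi, esi: edi=37507*3=112521
after shl edi, 2: edi=112521<<2=450084
after mov ebx, [eax]: ebx=M[212]=0
after xor edi, ebx: edi=450084^0=450084
after add eax, 4: eax=212+4=216
after sub esi, 1: esi=3-1=2
cmp esi, 2  (cmp 2,2)
jg top: not taken
halt.

216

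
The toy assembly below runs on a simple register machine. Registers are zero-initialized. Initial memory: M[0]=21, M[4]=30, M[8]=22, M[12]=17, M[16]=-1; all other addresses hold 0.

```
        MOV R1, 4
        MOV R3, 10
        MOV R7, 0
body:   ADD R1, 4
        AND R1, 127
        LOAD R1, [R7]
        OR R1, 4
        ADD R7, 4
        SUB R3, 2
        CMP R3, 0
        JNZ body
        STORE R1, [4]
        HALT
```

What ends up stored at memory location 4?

MOV R1, 4 → R1=4
MOV R3, 10 → R3=10
MOV R7, 0 → R7=0
ADD R1, 4 → R1=4+4=8
AND R1, 127 → R1=8&127=8
LOAD R1, [R7] → R1=M[0]=21
OR R1, 4 → R1=21|4=21
ADD R7, 4 → R7=0+4=4
SUB R3, 2 → R3=10-2=8
CMP R3, 0  (cmp 8,0)
JNZ body: taken
ADD R1, 4 → R1=21+4=25
AND R1, 127 → R1=25&127=25
LOAD R1, [R7] → R1=M[4]=30
OR R1, 4 → R1=30|4=30
ADD R7, 4 → R7=4+4=8
SUB R3, 2 → R3=8-2=6
CMP R3, 0  (cmp 6,0)
JNZ body: taken
ADD R1, 4 → R1=30+4=34
AND R1, 127 → R1=34&127=34
LOAD R1, [R7] → R1=M[8]=22
OR R1, 4 → R1=22|4=22
ADD R7, 4 → R7=8+4=12
SUB R3, 2 → R3=6-2=4
CMP R3, 0  (cmp 4,0)
JNZ body: taken
ADD R1, 4 → R1=22+4=26
AND R1, 127 → R1=26&127=26
LOAD R1, [R7] → R1=M[12]=17
OR R1, 4 → R1=17|4=21
ADD R7, 4 → R7=12+4=16
SUB R3, 2 → R3=4-2=2
CMP R3, 0  (cmp 2,0)
JNZ body: taken
ADD R1, 4 → R1=21+4=25
AND R1, 127 → R1=25&127=25
LOAD R1, [R7] → R1=M[16]=-1
OR R1, 4 → R1=(-1)|4=-1
ADD R7, 4 → R7=16+4=20
SUB R3, 2 → R3=2-2=0
CMP R3, 0  (cmp 0,0)
JNZ body: not taken
STORE R1, [4] → M[4]=-1
halt.

-1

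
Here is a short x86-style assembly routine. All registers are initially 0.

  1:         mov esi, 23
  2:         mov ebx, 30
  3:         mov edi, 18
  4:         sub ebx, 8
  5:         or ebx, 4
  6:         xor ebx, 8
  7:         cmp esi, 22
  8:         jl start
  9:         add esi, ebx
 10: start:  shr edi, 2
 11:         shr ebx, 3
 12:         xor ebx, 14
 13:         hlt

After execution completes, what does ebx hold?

esi=23
ebx=30
edi=18
ebx=30-8=22
ebx=22|4=22
ebx=22^8=30
cmp esi, 22  (cmp 23,22)
jl start: not taken
esi=23+30=53
edi=18>>2=4
ebx=30>>3=3
ebx=3^14=13
halt.

13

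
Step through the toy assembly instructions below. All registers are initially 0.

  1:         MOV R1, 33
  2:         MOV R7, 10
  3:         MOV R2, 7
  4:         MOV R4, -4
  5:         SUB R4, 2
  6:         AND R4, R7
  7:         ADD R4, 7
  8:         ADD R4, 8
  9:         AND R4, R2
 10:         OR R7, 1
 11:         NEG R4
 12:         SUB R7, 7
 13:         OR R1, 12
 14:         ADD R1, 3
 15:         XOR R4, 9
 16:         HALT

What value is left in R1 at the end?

R1=33
R7=10
R2=7
R4=-4
R4=(-4)-2=-6
R4=(-6)&10=10
R4=10+7=17
R4=17+8=25
R4=25&7=1
R7=10|1=11
R4=-(1)=-1
R7=11-7=4
R1=33|12=45
R1=45+3=48
R4=(-1)^9=-10
halt.

48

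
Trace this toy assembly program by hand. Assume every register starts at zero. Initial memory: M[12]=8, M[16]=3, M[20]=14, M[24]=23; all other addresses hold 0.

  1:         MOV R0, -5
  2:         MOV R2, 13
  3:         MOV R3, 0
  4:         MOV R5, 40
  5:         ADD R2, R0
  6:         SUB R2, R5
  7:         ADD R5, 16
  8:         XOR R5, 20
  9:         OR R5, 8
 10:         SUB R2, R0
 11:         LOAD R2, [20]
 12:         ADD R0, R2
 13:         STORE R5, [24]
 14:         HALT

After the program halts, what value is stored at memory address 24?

after MOV R0, -5: R0=-5
after MOV R2, 13: R2=13
after MOV R3, 0: R3=0
after MOV R5, 40: R5=40
after ADD R2, R0: R2=13+(-5)=8
after SUB R2, R5: R2=8-40=-32
after ADD R5, 16: R5=40+16=56
after XOR R5, 20: R5=56^20=44
after OR R5, 8: R5=44|8=44
after SUB R2, R0: R2=(-32)-(-5)=-27
after LOAD R2, [20]: R2=M[20]=14
after ADD R0, R2: R0=(-5)+14=9
STORE R5, [24] → M[24]=44
halt.

44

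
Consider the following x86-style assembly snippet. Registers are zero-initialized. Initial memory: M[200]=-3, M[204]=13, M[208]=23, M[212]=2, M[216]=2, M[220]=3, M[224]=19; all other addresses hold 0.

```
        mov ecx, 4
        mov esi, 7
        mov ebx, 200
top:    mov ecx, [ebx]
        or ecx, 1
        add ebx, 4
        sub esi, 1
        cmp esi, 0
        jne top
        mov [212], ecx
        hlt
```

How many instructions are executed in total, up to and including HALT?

mov ecx, 4 → ecx=4
mov esi, 7 → esi=7
mov ebx, 200 → ebx=200
mov ecx, [ebx] → ecx=M[200]=-3
or ecx, 1 → ecx=(-3)|1=-3
add ebx, 4 → ebx=200+4=204
sub esi, 1 → esi=7-1=6
cmp esi, 0  (cmp 6,0)
jne top: taken
mov ecx, [ebx] → ecx=M[204]=13
or ecx, 1 → ecx=13|1=13
add ebx, 4 → ebx=204+4=208
sub esi, 1 → esi=6-1=5
cmp esi, 0  (cmp 5,0)
jne top: taken
mov ecx, [ebx] → ecx=M[208]=23
or ecx, 1 → ecx=23|1=23
add ebx, 4 → ebx=208+4=212
sub esi, 1 → esi=5-1=4
cmp esi, 0  (cmp 4,0)
jne top: taken
mov ecx, [ebx] → ecx=M[212]=2
or ecx, 1 → ecx=2|1=3
add ebx, 4 → ebx=212+4=216
sub esi, 1 → esi=4-1=3
cmp esi, 0  (cmp 3,0)
jne top: taken
mov ecx, [ebx] → ecx=M[216]=2
or ecx, 1 → ecx=2|1=3
add ebx, 4 → ebx=216+4=220
sub esi, 1 → esi=3-1=2
cmp esi, 0  (cmp 2,0)
jne top: taken
mov ecx, [ebx] → ecx=M[220]=3
or ecx, 1 → ecx=3|1=3
add ebx, 4 → ebx=220+4=224
sub esi, 1 → esi=2-1=1
cmp esi, 0  (cmp 1,0)
jne top: taken
mov ecx, [ebx] → ecx=M[224]=19
or ecx, 1 → ecx=19|1=19
add ebx, 4 → ebx=224+4=228
sub esi, 1 → esi=1-1=0
cmp esi, 0  (cmp 0,0)
jne top: not taken
mov [212], ecx → M[212]=19
halt.
Total executed instructions: 47.

47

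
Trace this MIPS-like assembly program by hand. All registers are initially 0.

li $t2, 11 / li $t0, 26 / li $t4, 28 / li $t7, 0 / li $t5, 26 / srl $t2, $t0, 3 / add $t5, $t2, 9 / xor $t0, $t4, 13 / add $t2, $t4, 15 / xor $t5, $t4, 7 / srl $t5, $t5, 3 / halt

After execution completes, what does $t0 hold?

17

after li $t2, 11: $t2=11
after li $t0, 26: $t0=26
after li $t4, 28: $t4=28
after li $t7, 0: $t7=0
after li $t5, 26: $t5=26
after srl $t2, $t0, 3: $t2=26>>3=3
after add $t5, $t2, 9: $t5=3+9=12
after xor $t0, $t4, 13: $t0=28^13=17
after add $t2, $t4, 15: $t2=28+15=43
after xor $t5, $t4, 7: $t5=28^7=27
after srl $t5, $t5, 3: $t5=27>>3=3
halt.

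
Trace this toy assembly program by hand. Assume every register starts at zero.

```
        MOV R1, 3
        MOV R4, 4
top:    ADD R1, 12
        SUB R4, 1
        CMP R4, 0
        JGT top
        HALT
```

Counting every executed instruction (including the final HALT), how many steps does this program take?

R1=3
R4=4
R1=3+12=15
R4=4-1=3
CMP R4, 0  (cmp 3,0)
JGT top: taken
R1=15+12=27
R4=3-1=2
CMP R4, 0  (cmp 2,0)
JGT top: taken
R1=27+12=39
R4=2-1=1
CMP R4, 0  (cmp 1,0)
JGT top: taken
R1=39+12=51
R4=1-1=0
CMP R4, 0  (cmp 0,0)
JGT top: not taken
halt.
Total executed instructions: 19.

19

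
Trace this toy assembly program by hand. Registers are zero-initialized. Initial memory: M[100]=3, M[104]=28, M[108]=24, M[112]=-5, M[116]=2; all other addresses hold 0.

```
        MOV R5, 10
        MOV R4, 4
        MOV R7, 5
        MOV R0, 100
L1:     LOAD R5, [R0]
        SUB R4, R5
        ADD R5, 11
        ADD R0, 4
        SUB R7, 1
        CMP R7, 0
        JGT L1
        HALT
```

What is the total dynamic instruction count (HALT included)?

40

after MOV R5, 10: R5=10
after MOV R4, 4: R4=4
after MOV R7, 5: R7=5
after MOV R0, 100: R0=100
after LOAD R5, [R0]: R5=M[100]=3
after SUB R4, R5: R4=4-3=1
after ADD R5, 11: R5=3+11=14
after ADD R0, 4: R0=100+4=104
after SUB R7, 1: R7=5-1=4
CMP R7, 0  (cmp 4,0)
JGT L1: taken
after LOAD R5, [R0]: R5=M[104]=28
after SUB R4, R5: R4=1-28=-27
after ADD R5, 11: R5=28+11=39
after ADD R0, 4: R0=104+4=108
after SUB R7, 1: R7=4-1=3
CMP R7, 0  (cmp 3,0)
JGT L1: taken
after LOAD R5, [R0]: R5=M[108]=24
after SUB R4, R5: R4=(-27)-24=-51
after ADD R5, 11: R5=24+11=35
after ADD R0, 4: R0=108+4=112
after SUB R7, 1: R7=3-1=2
CMP R7, 0  (cmp 2,0)
JGT L1: taken
after LOAD R5, [R0]: R5=M[112]=-5
after SUB R4, R5: R4=(-51)-(-5)=-46
after ADD R5, 11: R5=(-5)+11=6
after ADD R0, 4: R0=112+4=116
after SUB R7, 1: R7=2-1=1
CMP R7, 0  (cmp 1,0)
JGT L1: taken
after LOAD R5, [R0]: R5=M[116]=2
after SUB R4, R5: R4=(-46)-2=-48
after ADD R5, 11: R5=2+11=13
after ADD R0, 4: R0=116+4=120
after SUB R7, 1: R7=1-1=0
CMP R7, 0  (cmp 0,0)
JGT L1: not taken
halt.
Total executed instructions: 40.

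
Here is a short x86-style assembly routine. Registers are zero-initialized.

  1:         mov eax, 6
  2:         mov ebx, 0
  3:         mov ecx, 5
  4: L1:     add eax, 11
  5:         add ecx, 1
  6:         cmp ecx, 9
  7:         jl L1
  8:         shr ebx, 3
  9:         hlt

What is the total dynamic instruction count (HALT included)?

21

after mov eax, 6: eax=6
after mov ebx, 0: ebx=0
after mov ecx, 5: ecx=5
after add eax, 11: eax=6+11=17
after add ecx, 1: ecx=5+1=6
cmp ecx, 9  (cmp 6,9)
jl L1: taken
after add eax, 11: eax=17+11=28
after add ecx, 1: ecx=6+1=7
cmp ecx, 9  (cmp 7,9)
jl L1: taken
after add eax, 11: eax=28+11=39
after add ecx, 1: ecx=7+1=8
cmp ecx, 9  (cmp 8,9)
jl L1: taken
after add eax, 11: eax=39+11=50
after add ecx, 1: ecx=8+1=9
cmp ecx, 9  (cmp 9,9)
jl L1: not taken
after shr ebx, 3: ebx=0>>3=0
halt.
Total executed instructions: 21.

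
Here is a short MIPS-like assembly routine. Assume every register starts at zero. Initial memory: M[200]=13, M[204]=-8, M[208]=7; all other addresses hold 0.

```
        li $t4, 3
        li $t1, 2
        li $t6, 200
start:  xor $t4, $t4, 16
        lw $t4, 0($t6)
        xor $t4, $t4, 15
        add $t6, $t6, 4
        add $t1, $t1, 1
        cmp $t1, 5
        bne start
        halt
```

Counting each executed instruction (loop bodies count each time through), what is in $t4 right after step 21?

li $t4, 3 → $t4=3
li $t1, 2 → $t1=2
li $t6, 200 → $t6=200
xor $t4, $t4, 16 → $t4=3^16=19
lw $t4, 0($t6) → $t4=M[200]=13
xor $t4, $t4, 15 → $t4=13^15=2
add $t6, $t6, 4 → $t6=200+4=204
add $t1, $t1, 1 → $t1=2+1=3
cmp $t1, 5  (cmp 3,5)
bne start: taken
xor $t4, $t4, 16 → $t4=2^16=18
lw $t4, 0($t6) → $t4=M[204]=-8
xor $t4, $t4, 15 → $t4=(-8)^15=-9
add $t6, $t6, 4 → $t6=204+4=208
add $t1, $t1, 1 → $t1=3+1=4
cmp $t1, 5  (cmp 4,5)
bne start: taken
xor $t4, $t4, 16 → $t4=(-9)^16=-25
lw $t4, 0($t6) → $t4=M[208]=7
xor $t4, $t4, 15 → $t4=7^15=8
add $t6, $t6, 4 → $t6=208+4=212
After step 21: $t4 = 8.

8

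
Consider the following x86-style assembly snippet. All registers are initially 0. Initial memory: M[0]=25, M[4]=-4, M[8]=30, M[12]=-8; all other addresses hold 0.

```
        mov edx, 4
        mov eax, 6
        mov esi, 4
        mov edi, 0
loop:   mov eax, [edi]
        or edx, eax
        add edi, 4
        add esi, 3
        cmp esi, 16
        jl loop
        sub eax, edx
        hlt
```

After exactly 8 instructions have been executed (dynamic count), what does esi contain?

7

edx=4
eax=6
esi=4
edi=0
eax=M[0]=25
edx=4|25=29
edi=0+4=4
esi=4+3=7
After step 8: esi = 7.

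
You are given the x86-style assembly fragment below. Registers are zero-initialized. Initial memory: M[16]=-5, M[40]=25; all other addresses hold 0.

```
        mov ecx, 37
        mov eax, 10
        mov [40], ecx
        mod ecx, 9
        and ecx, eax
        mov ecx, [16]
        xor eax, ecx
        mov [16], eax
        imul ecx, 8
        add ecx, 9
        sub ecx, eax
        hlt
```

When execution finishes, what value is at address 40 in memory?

37

after mov ecx, 37: ecx=37
after mov eax, 10: eax=10
mov [40], ecx → M[40]=37
after mod ecx, 9: ecx=37%9=1
after and ecx, eax: ecx=1&10=0
after mov ecx, [16]: ecx=M[16]=-5
after xor eax, ecx: eax=10^(-5)=-15
mov [16], eax → M[16]=-15
after imul ecx, 8: ecx=(-5)*8=-40
after add ecx, 9: ecx=(-40)+9=-31
after sub ecx, eax: ecx=(-31)-(-15)=-16
halt.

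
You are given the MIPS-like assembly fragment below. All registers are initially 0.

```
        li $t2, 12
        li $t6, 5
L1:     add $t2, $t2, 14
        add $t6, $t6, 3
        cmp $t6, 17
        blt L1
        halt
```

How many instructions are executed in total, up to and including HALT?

19

$t2=12
$t6=5
$t2=12+14=26
$t6=5+3=8
cmp $t6, 17  (cmp 8,17)
blt L1: taken
$t2=26+14=40
$t6=8+3=11
cmp $t6, 17  (cmp 11,17)
blt L1: taken
$t2=40+14=54
$t6=11+3=14
cmp $t6, 17  (cmp 14,17)
blt L1: taken
$t2=54+14=68
$t6=14+3=17
cmp $t6, 17  (cmp 17,17)
blt L1: not taken
halt.
Total executed instructions: 19.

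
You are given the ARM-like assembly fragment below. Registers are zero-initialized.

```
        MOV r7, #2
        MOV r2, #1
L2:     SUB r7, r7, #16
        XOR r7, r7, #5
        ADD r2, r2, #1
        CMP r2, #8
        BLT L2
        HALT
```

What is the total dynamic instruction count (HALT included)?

38

r7=2
r2=1
r7=2-16=-14
r7=(-14)^5=-9
r2=1+1=2
CMP r2, #8  (cmp 2,8)
BLT L2: taken
r7=(-9)-16=-25
r7=(-25)^5=-30
r2=2+1=3
CMP r2, #8  (cmp 3,8)
BLT L2: taken
r7=(-30)-16=-46
r7=(-46)^5=-41
r2=3+1=4
CMP r2, #8  (cmp 4,8)
BLT L2: taken
r7=(-41)-16=-57
r7=(-57)^5=-62
r2=4+1=5
CMP r2, #8  (cmp 5,8)
BLT L2: taken
r7=(-62)-16=-78
r7=(-78)^5=-73
r2=5+1=6
CMP r2, #8  (cmp 6,8)
BLT L2: taken
r7=(-73)-16=-89
r7=(-89)^5=-94
r2=6+1=7
CMP r2, #8  (cmp 7,8)
BLT L2: taken
r7=(-94)-16=-110
r7=(-110)^5=-105
r2=7+1=8
CMP r2, #8  (cmp 8,8)
BLT L2: not taken
halt.
Total executed instructions: 38.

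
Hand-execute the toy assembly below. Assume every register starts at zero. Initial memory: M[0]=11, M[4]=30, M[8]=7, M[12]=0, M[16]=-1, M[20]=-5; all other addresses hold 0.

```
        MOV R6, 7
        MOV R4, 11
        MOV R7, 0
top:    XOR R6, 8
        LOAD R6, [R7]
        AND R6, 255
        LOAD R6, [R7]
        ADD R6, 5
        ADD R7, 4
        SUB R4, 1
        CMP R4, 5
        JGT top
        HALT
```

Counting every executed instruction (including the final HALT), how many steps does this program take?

58

after MOV R6, 7: R6=7
after MOV R4, 11: R4=11
after MOV R7, 0: R7=0
after XOR R6, 8: R6=7^8=15
after LOAD R6, [R7]: R6=M[0]=11
after AND R6, 255: R6=11&255=11
after LOAD R6, [R7]: R6=M[0]=11
after ADD R6, 5: R6=11+5=16
after ADD R7, 4: R7=0+4=4
after SUB R4, 1: R4=11-1=10
CMP R4, 5  (cmp 10,5)
JGT top: taken
after XOR R6, 8: R6=16^8=24
after LOAD R6, [R7]: R6=M[4]=30
after AND R6, 255: R6=30&255=30
after LOAD R6, [R7]: R6=M[4]=30
after ADD R6, 5: R6=30+5=35
after ADD R7, 4: R7=4+4=8
after SUB R4, 1: R4=10-1=9
CMP R4, 5  (cmp 9,5)
JGT top: taken
after XOR R6, 8: R6=35^8=43
after LOAD R6, [R7]: R6=M[8]=7
after AND R6, 255: R6=7&255=7
after LOAD R6, [R7]: R6=M[8]=7
after ADD R6, 5: R6=7+5=12
after ADD R7, 4: R7=8+4=12
after SUB R4, 1: R4=9-1=8
CMP R4, 5  (cmp 8,5)
JGT top: taken
after XOR R6, 8: R6=12^8=4
after LOAD R6, [R7]: R6=M[12]=0
after AND R6, 255: R6=0&255=0
after LOAD R6, [R7]: R6=M[12]=0
after ADD R6, 5: R6=0+5=5
after ADD R7, 4: R7=12+4=16
after SUB R4, 1: R4=8-1=7
CMP R4, 5  (cmp 7,5)
JGT top: taken
after XOR R6, 8: R6=5^8=13
after LOAD R6, [R7]: R6=M[16]=-1
after AND R6, 255: R6=(-1)&255=255
after LOAD R6, [R7]: R6=M[16]=-1
after ADD R6, 5: R6=(-1)+5=4
after ADD R7, 4: R7=16+4=20
after SUB R4, 1: R4=7-1=6
CMP R4, 5  (cmp 6,5)
JGT top: taken
after XOR R6, 8: R6=4^8=12
after LOAD R6, [R7]: R6=M[20]=-5
after AND R6, 255: R6=(-5)&255=251
after LOAD R6, [R7]: R6=M[20]=-5
after ADD R6, 5: R6=(-5)+5=0
after ADD R7, 4: R7=20+4=24
after SUB R4, 1: R4=6-1=5
CMP R4, 5  (cmp 5,5)
JGT top: not taken
halt.
Total executed instructions: 58.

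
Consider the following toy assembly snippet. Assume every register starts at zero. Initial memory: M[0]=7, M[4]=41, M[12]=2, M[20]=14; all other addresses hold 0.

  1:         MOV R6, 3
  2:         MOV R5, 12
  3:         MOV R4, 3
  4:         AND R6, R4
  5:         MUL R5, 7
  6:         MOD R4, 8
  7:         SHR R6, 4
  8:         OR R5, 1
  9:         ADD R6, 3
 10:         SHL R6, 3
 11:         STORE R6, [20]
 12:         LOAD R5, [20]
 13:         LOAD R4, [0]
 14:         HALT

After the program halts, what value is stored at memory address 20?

after MOV R6, 3: R6=3
after MOV R5, 12: R5=12
after MOV R4, 3: R4=3
after AND R6, R4: R6=3&3=3
after MUL R5, 7: R5=12*7=84
after MOD R4, 8: R4=3%8=3
after SHR R6, 4: R6=3>>4=0
after OR R5, 1: R5=84|1=85
after ADD R6, 3: R6=0+3=3
after SHL R6, 3: R6=3<<3=24
STORE R6, [20] → M[20]=24
after LOAD R5, [20]: R5=M[20]=24
after LOAD R4, [0]: R4=M[0]=7
halt.

24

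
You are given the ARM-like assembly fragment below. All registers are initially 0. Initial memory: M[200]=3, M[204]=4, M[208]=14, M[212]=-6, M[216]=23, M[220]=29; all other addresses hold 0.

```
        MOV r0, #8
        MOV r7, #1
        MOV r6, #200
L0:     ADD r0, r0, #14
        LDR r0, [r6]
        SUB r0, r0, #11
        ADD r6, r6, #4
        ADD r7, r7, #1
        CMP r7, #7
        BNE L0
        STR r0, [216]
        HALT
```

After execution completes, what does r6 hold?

after MOV r0, #8: r0=8
after MOV r7, #1: r7=1
after MOV r6, #200: r6=200
after ADD r0, r0, #14: r0=8+14=22
after LDR r0, [r6]: r0=M[200]=3
after SUB r0, r0, #11: r0=3-11=-8
after ADD r6, r6, #4: r6=200+4=204
after ADD r7, r7, #1: r7=1+1=2
CMP r7, #7  (cmp 2,7)
BNE L0: taken
after ADD r0, r0, #14: r0=(-8)+14=6
after LDR r0, [r6]: r0=M[204]=4
after SUB r0, r0, #11: r0=4-11=-7
after ADD r6, r6, #4: r6=204+4=208
after ADD r7, r7, #1: r7=2+1=3
CMP r7, #7  (cmp 3,7)
BNE L0: taken
after ADD r0, r0, #14: r0=(-7)+14=7
after LDR r0, [r6]: r0=M[208]=14
after SUB r0, r0, #11: r0=14-11=3
after ADD r6, r6, #4: r6=208+4=212
after ADD r7, r7, #1: r7=3+1=4
CMP r7, #7  (cmp 4,7)
BNE L0: taken
after ADD r0, r0, #14: r0=3+14=17
after LDR r0, [r6]: r0=M[212]=-6
after SUB r0, r0, #11: r0=(-6)-11=-17
after ADD r6, r6, #4: r6=212+4=216
after ADD r7, r7, #1: r7=4+1=5
CMP r7, #7  (cmp 5,7)
BNE L0: taken
after ADD r0, r0, #14: r0=(-17)+14=-3
after LDR r0, [r6]: r0=M[216]=23
after SUB r0, r0, #11: r0=23-11=12
after ADD r6, r6, #4: r6=216+4=220
after ADD r7, r7, #1: r7=5+1=6
CMP r7, #7  (cmp 6,7)
BNE L0: taken
after ADD r0, r0, #14: r0=12+14=26
after LDR r0, [r6]: r0=M[220]=29
after SUB r0, r0, #11: r0=29-11=18
after ADD r6, r6, #4: r6=220+4=224
after ADD r7, r7, #1: r7=6+1=7
CMP r7, #7  (cmp 7,7)
BNE L0: not taken
STR r0, [216] → M[216]=18
halt.

224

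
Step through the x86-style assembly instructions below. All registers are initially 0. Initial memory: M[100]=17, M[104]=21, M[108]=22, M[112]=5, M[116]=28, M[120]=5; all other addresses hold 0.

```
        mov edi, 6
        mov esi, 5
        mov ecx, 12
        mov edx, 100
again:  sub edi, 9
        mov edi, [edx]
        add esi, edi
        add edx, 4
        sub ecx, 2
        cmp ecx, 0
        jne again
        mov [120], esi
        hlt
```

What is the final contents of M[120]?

103

mov edi, 6 → edi=6
mov esi, 5 → esi=5
mov ecx, 12 → ecx=12
mov edx, 100 → edx=100
sub edi, 9 → edi=6-9=-3
mov edi, [edx] → edi=M[100]=17
add esi, edi → esi=5+17=22
add edx, 4 → edx=100+4=104
sub ecx, 2 → ecx=12-2=10
cmp ecx, 0  (cmp 10,0)
jne again: taken
sub edi, 9 → edi=17-9=8
mov edi, [edx] → edi=M[104]=21
add esi, edi → esi=22+21=43
add edx, 4 → edx=104+4=108
sub ecx, 2 → ecx=10-2=8
cmp ecx, 0  (cmp 8,0)
jne again: taken
sub edi, 9 → edi=21-9=12
mov edi, [edx] → edi=M[108]=22
add esi, edi → esi=43+22=65
add edx, 4 → edx=108+4=112
sub ecx, 2 → ecx=8-2=6
cmp ecx, 0  (cmp 6,0)
jne again: taken
sub edi, 9 → edi=22-9=13
mov edi, [edx] → edi=M[112]=5
add esi, edi → esi=65+5=70
add edx, 4 → edx=112+4=116
sub ecx, 2 → ecx=6-2=4
cmp ecx, 0  (cmp 4,0)
jne again: taken
sub edi, 9 → edi=5-9=-4
mov edi, [edx] → edi=M[116]=28
add esi, edi → esi=70+28=98
add edx, 4 → edx=116+4=120
sub ecx, 2 → ecx=4-2=2
cmp ecx, 0  (cmp 2,0)
jne again: taken
sub edi, 9 → edi=28-9=19
mov edi, [edx] → edi=M[120]=5
add esi, edi → esi=98+5=103
add edx, 4 → edx=120+4=124
sub ecx, 2 → ecx=2-2=0
cmp ecx, 0  (cmp 0,0)
jne again: not taken
mov [120], esi → M[120]=103
halt.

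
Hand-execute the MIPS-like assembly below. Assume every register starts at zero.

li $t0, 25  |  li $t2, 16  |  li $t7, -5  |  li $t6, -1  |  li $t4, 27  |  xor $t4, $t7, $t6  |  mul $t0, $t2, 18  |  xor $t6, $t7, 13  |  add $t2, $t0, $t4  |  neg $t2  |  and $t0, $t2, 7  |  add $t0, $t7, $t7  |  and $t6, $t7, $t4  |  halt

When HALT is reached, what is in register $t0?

$t0=25
$t2=16
$t7=-5
$t6=-1
$t4=27
$t4=(-5)^(-1)=4
$t0=16*18=288
$t6=(-5)^13=-10
$t2=288+4=292
$t2=-(292)=-292
$t0=(-292)&7=4
$t0=(-5)+(-5)=-10
$t6=(-5)&4=0
halt.

-10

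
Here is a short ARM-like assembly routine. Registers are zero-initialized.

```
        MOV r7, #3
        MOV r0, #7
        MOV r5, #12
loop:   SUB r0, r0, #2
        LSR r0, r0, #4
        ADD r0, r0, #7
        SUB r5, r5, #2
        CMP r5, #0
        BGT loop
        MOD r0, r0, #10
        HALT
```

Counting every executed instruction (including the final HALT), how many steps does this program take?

41

after MOV r7, #3: r7=3
after MOV r0, #7: r0=7
after MOV r5, #12: r5=12
after SUB r0, r0, #2: r0=7-2=5
after LSR r0, r0, #4: r0=5>>4=0
after ADD r0, r0, #7: r0=0+7=7
after SUB r5, r5, #2: r5=12-2=10
CMP r5, #0  (cmp 10,0)
BGT loop: taken
after SUB r0, r0, #2: r0=7-2=5
after LSR r0, r0, #4: r0=5>>4=0
after ADD r0, r0, #7: r0=0+7=7
after SUB r5, r5, #2: r5=10-2=8
CMP r5, #0  (cmp 8,0)
BGT loop: taken
after SUB r0, r0, #2: r0=7-2=5
after LSR r0, r0, #4: r0=5>>4=0
after ADD r0, r0, #7: r0=0+7=7
after SUB r5, r5, #2: r5=8-2=6
CMP r5, #0  (cmp 6,0)
BGT loop: taken
after SUB r0, r0, #2: r0=7-2=5
after LSR r0, r0, #4: r0=5>>4=0
after ADD r0, r0, #7: r0=0+7=7
after SUB r5, r5, #2: r5=6-2=4
CMP r5, #0  (cmp 4,0)
BGT loop: taken
after SUB r0, r0, #2: r0=7-2=5
after LSR r0, r0, #4: r0=5>>4=0
after ADD r0, r0, #7: r0=0+7=7
after SUB r5, r5, #2: r5=4-2=2
CMP r5, #0  (cmp 2,0)
BGT loop: taken
after SUB r0, r0, #2: r0=7-2=5
after LSR r0, r0, #4: r0=5>>4=0
after ADD r0, r0, #7: r0=0+7=7
after SUB r5, r5, #2: r5=2-2=0
CMP r5, #0  (cmp 0,0)
BGT loop: not taken
after MOD r0, r0, #10: r0=7%10=7
halt.
Total executed instructions: 41.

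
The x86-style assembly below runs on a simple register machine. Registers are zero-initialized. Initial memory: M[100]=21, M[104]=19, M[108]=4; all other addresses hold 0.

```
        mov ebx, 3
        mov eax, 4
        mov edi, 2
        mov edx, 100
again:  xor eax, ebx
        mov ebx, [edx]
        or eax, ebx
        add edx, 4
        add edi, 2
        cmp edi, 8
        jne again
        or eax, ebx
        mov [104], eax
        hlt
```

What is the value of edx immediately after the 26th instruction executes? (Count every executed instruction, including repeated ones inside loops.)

112

ebx=3
eax=4
edi=2
edx=100
eax=4^3=7
ebx=M[100]=21
eax=7|21=23
edx=100+4=104
edi=2+2=4
cmp edi, 8  (cmp 4,8)
jne again: taken
eax=23^21=2
ebx=M[104]=19
eax=2|19=19
edx=104+4=108
edi=4+2=6
cmp edi, 8  (cmp 6,8)
jne again: taken
eax=19^19=0
ebx=M[108]=4
eax=0|4=4
edx=108+4=112
edi=6+2=8
cmp edi, 8  (cmp 8,8)
jne again: not taken
eax=4|4=4
After step 26: edx = 112.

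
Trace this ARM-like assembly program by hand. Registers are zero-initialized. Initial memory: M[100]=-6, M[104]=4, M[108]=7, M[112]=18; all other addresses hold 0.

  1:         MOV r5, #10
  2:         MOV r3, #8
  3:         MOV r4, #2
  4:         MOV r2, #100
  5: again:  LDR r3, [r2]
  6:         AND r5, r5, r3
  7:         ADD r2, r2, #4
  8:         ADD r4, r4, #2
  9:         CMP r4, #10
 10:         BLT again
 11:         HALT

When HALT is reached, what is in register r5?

MOV r5, #10 → r5=10
MOV r3, #8 → r3=8
MOV r4, #2 → r4=2
MOV r2, #100 → r2=100
LDR r3, [r2] → r3=M[100]=-6
AND r5, r5, r3 → r5=10&(-6)=10
ADD r2, r2, #4 → r2=100+4=104
ADD r4, r4, #2 → r4=2+2=4
CMP r4, #10  (cmp 4,10)
BLT again: taken
LDR r3, [r2] → r3=M[104]=4
AND r5, r5, r3 → r5=10&4=0
ADD r2, r2, #4 → r2=104+4=108
ADD r4, r4, #2 → r4=4+2=6
CMP r4, #10  (cmp 6,10)
BLT again: taken
LDR r3, [r2] → r3=M[108]=7
AND r5, r5, r3 → r5=0&7=0
ADD r2, r2, #4 → r2=108+4=112
ADD r4, r4, #2 → r4=6+2=8
CMP r4, #10  (cmp 8,10)
BLT again: taken
LDR r3, [r2] → r3=M[112]=18
AND r5, r5, r3 → r5=0&18=0
ADD r2, r2, #4 → r2=112+4=116
ADD r4, r4, #2 → r4=8+2=10
CMP r4, #10  (cmp 10,10)
BLT again: not taken
halt.

0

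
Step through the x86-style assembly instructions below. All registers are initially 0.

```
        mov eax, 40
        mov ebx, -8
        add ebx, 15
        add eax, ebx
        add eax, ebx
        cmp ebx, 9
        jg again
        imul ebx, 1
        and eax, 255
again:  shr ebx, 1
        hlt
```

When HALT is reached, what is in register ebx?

after mov eax, 40: eax=40
after mov ebx, -8: ebx=-8
after add ebx, 15: ebx=(-8)+15=7
after add eax, ebx: eax=40+7=47
after add eax, ebx: eax=47+7=54
cmp ebx, 9  (cmp 7,9)
jg again: not taken
after imul ebx, 1: ebx=7*1=7
after and eax, 255: eax=54&255=54
after shr ebx, 1: ebx=7>>1=3
halt.

3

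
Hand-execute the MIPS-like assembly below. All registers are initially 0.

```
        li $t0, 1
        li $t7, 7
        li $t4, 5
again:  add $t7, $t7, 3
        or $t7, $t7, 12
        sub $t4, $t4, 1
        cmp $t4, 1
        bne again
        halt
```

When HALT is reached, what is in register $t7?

li $t0, 1 → $t0=1
li $t7, 7 → $t7=7
li $t4, 5 → $t4=5
add $t7, $t7, 3 → $t7=7+3=10
or $t7, $t7, 12 → $t7=10|12=14
sub $t4, $t4, 1 → $t4=5-1=4
cmp $t4, 1  (cmp 4,1)
bne again: taken
add $t7, $t7, 3 → $t7=14+3=17
or $t7, $t7, 12 → $t7=17|12=29
sub $t4, $t4, 1 → $t4=4-1=3
cmp $t4, 1  (cmp 3,1)
bne again: taken
add $t7, $t7, 3 → $t7=29+3=32
or $t7, $t7, 12 → $t7=32|12=44
sub $t4, $t4, 1 → $t4=3-1=2
cmp $t4, 1  (cmp 2,1)
bne again: taken
add $t7, $t7, 3 → $t7=44+3=47
or $t7, $t7, 12 → $t7=47|12=47
sub $t4, $t4, 1 → $t4=2-1=1
cmp $t4, 1  (cmp 1,1)
bne again: not taken
halt.

47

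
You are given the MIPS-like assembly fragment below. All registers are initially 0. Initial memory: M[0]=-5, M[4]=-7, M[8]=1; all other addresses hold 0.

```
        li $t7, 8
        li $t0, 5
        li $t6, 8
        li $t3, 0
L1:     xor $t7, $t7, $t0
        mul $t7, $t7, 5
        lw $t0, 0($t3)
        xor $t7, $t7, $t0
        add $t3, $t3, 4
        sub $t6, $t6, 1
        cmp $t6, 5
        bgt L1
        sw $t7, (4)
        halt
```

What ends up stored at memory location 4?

1624

$t7=8
$t0=5
$t6=8
$t3=0
$t7=8^5=13
$t7=13*5=65
$t0=M[0]=-5
$t7=65^(-5)=-70
$t3=0+4=4
$t6=8-1=7
cmp $t6, 5  (cmp 7,5)
bgt L1: taken
$t7=(-70)^(-5)=65
$t7=65*5=325
$t0=M[4]=-7
$t7=325^(-7)=-324
$t3=4+4=8
$t6=7-1=6
cmp $t6, 5  (cmp 6,5)
bgt L1: taken
$t7=(-324)^(-7)=325
$t7=325*5=1625
$t0=M[8]=1
$t7=1625^1=1624
$t3=8+4=12
$t6=6-1=5
cmp $t6, 5  (cmp 5,5)
bgt L1: not taken
sw $t7, (4) → M[4]=1624
halt.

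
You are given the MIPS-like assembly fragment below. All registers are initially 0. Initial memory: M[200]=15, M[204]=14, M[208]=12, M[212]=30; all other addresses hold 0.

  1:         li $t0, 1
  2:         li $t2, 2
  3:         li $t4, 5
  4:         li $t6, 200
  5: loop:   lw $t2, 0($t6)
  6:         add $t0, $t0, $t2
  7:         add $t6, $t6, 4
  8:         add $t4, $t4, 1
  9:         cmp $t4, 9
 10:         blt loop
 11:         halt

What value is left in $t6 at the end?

after li $t0, 1: $t0=1
after li $t2, 2: $t2=2
after li $t4, 5: $t4=5
after li $t6, 200: $t6=200
after lw $t2, 0($t6): $t2=M[200]=15
after add $t0, $t0, $t2: $t0=1+15=16
after add $t6, $t6, 4: $t6=200+4=204
after add $t4, $t4, 1: $t4=5+1=6
cmp $t4, 9  (cmp 6,9)
blt loop: taken
after lw $t2, 0($t6): $t2=M[204]=14
after add $t0, $t0, $t2: $t0=16+14=30
after add $t6, $t6, 4: $t6=204+4=208
after add $t4, $t4, 1: $t4=6+1=7
cmp $t4, 9  (cmp 7,9)
blt loop: taken
after lw $t2, 0($t6): $t2=M[208]=12
after add $t0, $t0, $t2: $t0=30+12=42
after add $t6, $t6, 4: $t6=208+4=212
after add $t4, $t4, 1: $t4=7+1=8
cmp $t4, 9  (cmp 8,9)
blt loop: taken
after lw $t2, 0($t6): $t2=M[212]=30
after add $t0, $t0, $t2: $t0=42+30=72
after add $t6, $t6, 4: $t6=212+4=216
after add $t4, $t4, 1: $t4=8+1=9
cmp $t4, 9  (cmp 9,9)
blt loop: not taken
halt.

216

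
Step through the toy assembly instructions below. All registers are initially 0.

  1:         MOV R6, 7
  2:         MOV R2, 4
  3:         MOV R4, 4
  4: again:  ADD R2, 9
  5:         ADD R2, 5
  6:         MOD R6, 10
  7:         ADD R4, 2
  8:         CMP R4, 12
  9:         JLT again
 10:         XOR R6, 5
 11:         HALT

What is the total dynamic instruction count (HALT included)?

MOV R6, 7 → R6=7
MOV R2, 4 → R2=4
MOV R4, 4 → R4=4
ADD R2, 9 → R2=4+9=13
ADD R2, 5 → R2=13+5=18
MOD R6, 10 → R6=7%10=7
ADD R4, 2 → R4=4+2=6
CMP R4, 12  (cmp 6,12)
JLT again: taken
ADD R2, 9 → R2=18+9=27
ADD R2, 5 → R2=27+5=32
MOD R6, 10 → R6=7%10=7
ADD R4, 2 → R4=6+2=8
CMP R4, 12  (cmp 8,12)
JLT again: taken
ADD R2, 9 → R2=32+9=41
ADD R2, 5 → R2=41+5=46
MOD R6, 10 → R6=7%10=7
ADD R4, 2 → R4=8+2=10
CMP R4, 12  (cmp 10,12)
JLT again: taken
ADD R2, 9 → R2=46+9=55
ADD R2, 5 → R2=55+5=60
MOD R6, 10 → R6=7%10=7
ADD R4, 2 → R4=10+2=12
CMP R4, 12  (cmp 12,12)
JLT again: not taken
XOR R6, 5 → R6=7^5=2
halt.
Total executed instructions: 29.

29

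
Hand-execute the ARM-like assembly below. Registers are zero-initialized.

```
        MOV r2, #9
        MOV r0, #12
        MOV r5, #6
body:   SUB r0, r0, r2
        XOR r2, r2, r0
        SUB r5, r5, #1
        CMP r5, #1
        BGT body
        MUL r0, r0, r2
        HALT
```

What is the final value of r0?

after MOV r2, #9: r2=9
after MOV r0, #12: r0=12
after MOV r5, #6: r5=6
after SUB r0, r0, r2: r0=12-9=3
after XOR r2, r2, r0: r2=9^3=10
after SUB r5, r5, #1: r5=6-1=5
CMP r5, #1  (cmp 5,1)
BGT body: taken
after SUB r0, r0, r2: r0=3-10=-7
after XOR r2, r2, r0: r2=10^(-7)=-13
after SUB r5, r5, #1: r5=5-1=4
CMP r5, #1  (cmp 4,1)
BGT body: taken
after SUB r0, r0, r2: r0=(-7)-(-13)=6
after XOR r2, r2, r0: r2=(-13)^6=-11
after SUB r5, r5, #1: r5=4-1=3
CMP r5, #1  (cmp 3,1)
BGT body: taken
after SUB r0, r0, r2: r0=6-(-11)=17
after XOR r2, r2, r0: r2=(-11)^17=-28
after SUB r5, r5, #1: r5=3-1=2
CMP r5, #1  (cmp 2,1)
BGT body: taken
after SUB r0, r0, r2: r0=17-(-28)=45
after XOR r2, r2, r0: r2=(-28)^45=-55
after SUB r5, r5, #1: r5=2-1=1
CMP r5, #1  (cmp 1,1)
BGT body: not taken
after MUL r0, r0, r2: r0=45*(-55)=-2475
halt.

-2475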